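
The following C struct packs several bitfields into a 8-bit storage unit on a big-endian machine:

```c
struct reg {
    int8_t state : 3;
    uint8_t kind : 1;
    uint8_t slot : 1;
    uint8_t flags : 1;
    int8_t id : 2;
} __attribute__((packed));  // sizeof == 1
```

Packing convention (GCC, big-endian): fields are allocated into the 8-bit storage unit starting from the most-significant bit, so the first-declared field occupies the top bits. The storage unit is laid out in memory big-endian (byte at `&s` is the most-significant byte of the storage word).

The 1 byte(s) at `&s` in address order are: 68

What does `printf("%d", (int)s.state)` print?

3

[0]=0x68 (big-endian) → word 0x68
state [5+:3] = (word>>5) & 0x7 = 3  ←
kind [4+:1] = (word>>4) & 0x1 = 0
slot [3+:1] = (word>>3) & 0x1 = 1
flags [2+:1] = (word>>2) & 0x1 = 0
id [0+:2] = (word>>0) & 0x3 = 0
state signed 3b, MSB=0: value = 3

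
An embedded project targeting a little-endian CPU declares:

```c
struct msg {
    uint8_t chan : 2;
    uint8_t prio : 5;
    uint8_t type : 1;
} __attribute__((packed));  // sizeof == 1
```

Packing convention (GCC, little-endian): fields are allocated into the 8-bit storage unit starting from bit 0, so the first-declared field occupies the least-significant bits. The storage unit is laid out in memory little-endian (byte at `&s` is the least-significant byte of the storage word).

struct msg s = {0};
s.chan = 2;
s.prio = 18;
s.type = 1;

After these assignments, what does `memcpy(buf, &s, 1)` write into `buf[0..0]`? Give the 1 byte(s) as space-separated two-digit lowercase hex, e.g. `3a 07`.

ca

chan:2 = 2 → 0x2 << 0 → word 0x02
prio:5 = 18 → 0x12 << 2 → word 0x4a
type:1 = 1 → 0x1 << 7 → word 0xca
word = 0xca → little-endian bytes:
  [0]=0xca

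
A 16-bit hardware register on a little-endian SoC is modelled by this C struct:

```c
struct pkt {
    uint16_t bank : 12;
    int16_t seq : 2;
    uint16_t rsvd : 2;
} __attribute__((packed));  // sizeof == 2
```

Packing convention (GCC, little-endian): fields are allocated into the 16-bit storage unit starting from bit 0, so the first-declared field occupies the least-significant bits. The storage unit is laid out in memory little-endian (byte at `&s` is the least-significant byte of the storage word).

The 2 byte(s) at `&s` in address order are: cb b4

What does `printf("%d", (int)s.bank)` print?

1227

[0]=0xcb [1]=0xb4 (little-endian) → word 0xb4cb
bank [0+:12] = (word>>0) & 0xfff = 1227  ←
seq [12+:2] = (word>>12) & 0x3 = 3
rsvd [14+:2] = (word>>14) & 0x3 = 2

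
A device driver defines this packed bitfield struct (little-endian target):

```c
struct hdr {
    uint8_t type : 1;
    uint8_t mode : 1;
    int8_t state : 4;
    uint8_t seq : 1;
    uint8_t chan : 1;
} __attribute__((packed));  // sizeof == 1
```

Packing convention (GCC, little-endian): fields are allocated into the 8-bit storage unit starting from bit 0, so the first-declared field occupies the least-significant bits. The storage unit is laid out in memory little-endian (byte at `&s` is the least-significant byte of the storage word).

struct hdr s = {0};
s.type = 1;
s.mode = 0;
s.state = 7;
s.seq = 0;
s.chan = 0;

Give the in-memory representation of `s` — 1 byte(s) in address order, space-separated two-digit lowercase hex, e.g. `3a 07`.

1d

[0+:1] type=1 & 0x1 = 0x1; word=0x01
[1+:1] mode=0 & 0x1 = 0x0; word=0x01
[2+:4] state=7 & 0xf = 0x7; word=0x1d
[6+:1] seq=0 & 0x1 = 0x0; word=0x1d
[7+:1] chan=0 & 0x1 = 0x0; word=0x1d
word = 0x1d → little-endian bytes:
  [0]=0x1d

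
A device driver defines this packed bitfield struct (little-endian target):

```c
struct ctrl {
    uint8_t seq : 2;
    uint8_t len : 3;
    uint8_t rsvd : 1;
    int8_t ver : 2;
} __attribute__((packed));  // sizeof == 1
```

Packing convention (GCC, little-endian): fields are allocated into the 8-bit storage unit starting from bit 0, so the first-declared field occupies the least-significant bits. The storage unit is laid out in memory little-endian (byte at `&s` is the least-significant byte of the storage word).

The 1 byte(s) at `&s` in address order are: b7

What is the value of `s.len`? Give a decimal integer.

[0]=0xb7 (little-endian) → word 0xb7
seq [0+:2] = (word>>0) & 0x3 = 3
len [2+:3] = (word>>2) & 0x7 = 5  ←
rsvd [5+:1] = (word>>5) & 0x1 = 1
ver [6+:2] = (word>>6) & 0x3 = 2

5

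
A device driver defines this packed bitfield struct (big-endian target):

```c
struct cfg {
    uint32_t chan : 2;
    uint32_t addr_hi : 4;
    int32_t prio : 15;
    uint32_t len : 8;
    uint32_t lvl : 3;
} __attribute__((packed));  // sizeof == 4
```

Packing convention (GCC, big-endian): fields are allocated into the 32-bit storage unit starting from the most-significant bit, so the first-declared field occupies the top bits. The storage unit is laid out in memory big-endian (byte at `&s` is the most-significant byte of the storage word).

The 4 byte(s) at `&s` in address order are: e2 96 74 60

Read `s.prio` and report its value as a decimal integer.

[0]=0xe2 [1]=0x96 [2]=0x74 [3]=0x60 (big-endian) → word 0xe2967460
chan [30+:2] = (word>>30) & 0x3 = 3
addr_hi [26+:4] = (word>>26) & 0xf = 8
prio [11+:15] = (word>>11) & 0x7fff = 21198  ←
len [3+:8] = (word>>3) & 0xff = 140
lvl [0+:3] = (word>>0) & 0x7 = 0
prio signed 15b, MSB=1: 21198 - 32768 = -11570

-11570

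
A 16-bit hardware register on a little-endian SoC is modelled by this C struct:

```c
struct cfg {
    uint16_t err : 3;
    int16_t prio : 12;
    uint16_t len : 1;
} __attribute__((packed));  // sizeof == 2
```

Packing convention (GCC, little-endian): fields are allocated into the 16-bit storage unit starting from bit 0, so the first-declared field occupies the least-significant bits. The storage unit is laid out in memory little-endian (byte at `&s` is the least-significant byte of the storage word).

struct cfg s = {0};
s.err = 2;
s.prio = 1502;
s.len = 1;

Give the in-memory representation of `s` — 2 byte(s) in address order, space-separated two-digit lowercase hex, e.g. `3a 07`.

f2 ae

err:3 = 2 → 0x2 << 0 → word 0x0002
prio:12 = 1502 → 0x5de << 3 → word 0x2ef2
len:1 = 1 → 0x1 << 15 → word 0xaef2
word = 0xaef2 → little-endian bytes:
  [0]=0xf2  [1]=0xae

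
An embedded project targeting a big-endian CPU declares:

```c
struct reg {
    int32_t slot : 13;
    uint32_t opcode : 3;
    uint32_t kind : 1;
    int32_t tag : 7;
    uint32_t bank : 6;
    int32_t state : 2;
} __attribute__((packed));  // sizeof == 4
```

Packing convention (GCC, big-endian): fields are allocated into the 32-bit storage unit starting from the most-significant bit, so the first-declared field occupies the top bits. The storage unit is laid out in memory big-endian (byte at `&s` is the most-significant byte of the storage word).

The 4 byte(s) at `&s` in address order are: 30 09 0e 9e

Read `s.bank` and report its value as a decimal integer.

[0]=0x30 [1]=0x09 [2]=0x0e [3]=0x9e (big-endian) → word 0x30090e9e
slot:13 @ bit 19 → (0x30090e9e>>19)&0x1fff = 0x601
opcode:3 @ bit 16 → (0x30090e9e>>16)&0x7 = 0x1
kind:1 @ bit 15 → (0x30090e9e>>15)&0x1 = 0x0
tag:7 @ bit 8 → (0x30090e9e>>8)&0x7f = 0xe
bank:6 @ bit 2 → (0x30090e9e>>2)&0x3f = 0x27  ←
state:2 @ bit 0 → (0x30090e9e>>0)&0x3 = 0x2

39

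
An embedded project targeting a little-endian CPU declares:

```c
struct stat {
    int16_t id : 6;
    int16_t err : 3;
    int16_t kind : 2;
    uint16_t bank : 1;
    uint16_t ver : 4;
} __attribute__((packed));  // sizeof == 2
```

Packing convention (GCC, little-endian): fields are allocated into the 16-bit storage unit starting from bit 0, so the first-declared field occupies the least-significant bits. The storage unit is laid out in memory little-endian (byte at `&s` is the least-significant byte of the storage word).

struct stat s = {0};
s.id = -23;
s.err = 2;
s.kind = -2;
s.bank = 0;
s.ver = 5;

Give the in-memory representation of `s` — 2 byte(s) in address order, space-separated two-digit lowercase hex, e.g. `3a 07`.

id:6 = -23 → 0x29 << 0 → word 0x0029
err:3 = 2 → 0x2 << 6 → word 0x00a9
kind:2 = -2 → 0x2 << 9 → word 0x04a9
bank:1 = 0 → 0x0 << 11 → word 0x04a9
ver:4 = 5 → 0x5 << 12 → word 0x54a9
word = 0x54a9 → little-endian bytes:
  [0]=0xa9  [1]=0x54

a9 54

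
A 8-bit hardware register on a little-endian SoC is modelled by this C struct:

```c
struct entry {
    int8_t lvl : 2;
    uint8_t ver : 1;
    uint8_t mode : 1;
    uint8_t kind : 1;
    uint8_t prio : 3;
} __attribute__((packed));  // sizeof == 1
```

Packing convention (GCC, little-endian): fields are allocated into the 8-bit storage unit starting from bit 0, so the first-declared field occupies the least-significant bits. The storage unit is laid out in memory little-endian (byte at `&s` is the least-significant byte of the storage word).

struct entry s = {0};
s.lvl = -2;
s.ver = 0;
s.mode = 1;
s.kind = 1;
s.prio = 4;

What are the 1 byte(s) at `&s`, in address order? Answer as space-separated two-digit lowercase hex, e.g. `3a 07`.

9a

[0+:2] lvl=-2 & 0x3 = 0x2; word=0x02
[2+:1] ver=0 & 0x1 = 0x0; word=0x02
[3+:1] mode=1 & 0x1 = 0x1; word=0x0a
[4+:1] kind=1 & 0x1 = 0x1; word=0x1a
[5+:3] prio=4 & 0x7 = 0x4; word=0x9a
word = 0x9a → little-endian bytes:
  [0]=0x9a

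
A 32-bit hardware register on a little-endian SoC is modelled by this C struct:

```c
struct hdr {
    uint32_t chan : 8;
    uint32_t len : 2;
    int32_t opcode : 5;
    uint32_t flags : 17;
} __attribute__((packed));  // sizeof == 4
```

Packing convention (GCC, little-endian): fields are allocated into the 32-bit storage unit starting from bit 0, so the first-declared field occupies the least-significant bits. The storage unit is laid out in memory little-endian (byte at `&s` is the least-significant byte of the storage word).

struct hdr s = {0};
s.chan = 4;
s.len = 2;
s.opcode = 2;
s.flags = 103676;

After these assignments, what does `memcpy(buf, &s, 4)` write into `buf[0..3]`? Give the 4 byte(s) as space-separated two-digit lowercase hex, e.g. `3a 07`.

04 0a 7e ca

chan:8 = 4 → 0x4 << 0 → word 0x00000004
len:2 = 2 → 0x2 << 8 → word 0x00000204
opcode:5 = 2 → 0x2 << 10 → word 0x00000a04
flags:17 = 103676 → 0x194fc << 15 → word 0xca7e0a04
word = 0xca7e0a04 → little-endian bytes:
  [0]=0x04  [1]=0x0a  [2]=0x7e  [3]=0xca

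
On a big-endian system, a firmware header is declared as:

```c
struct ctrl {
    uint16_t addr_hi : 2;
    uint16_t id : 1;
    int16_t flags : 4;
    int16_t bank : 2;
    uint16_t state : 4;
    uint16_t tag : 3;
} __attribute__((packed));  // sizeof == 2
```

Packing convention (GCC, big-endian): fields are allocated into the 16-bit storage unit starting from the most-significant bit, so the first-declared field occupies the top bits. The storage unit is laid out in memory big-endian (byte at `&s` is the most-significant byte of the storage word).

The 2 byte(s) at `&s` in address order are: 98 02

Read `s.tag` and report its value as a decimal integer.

[0]=0x98 [1]=0x02 (big-endian) → word 0x9802
addr_hi [14+:2] = (word>>14) & 0x3 = 2
id [13+:1] = (word>>13) & 0x1 = 0
flags [9+:4] = (word>>9) & 0xf = 12
bank [7+:2] = (word>>7) & 0x3 = 0
state [3+:4] = (word>>3) & 0xf = 0
tag [0+:3] = (word>>0) & 0x7 = 2  ←

2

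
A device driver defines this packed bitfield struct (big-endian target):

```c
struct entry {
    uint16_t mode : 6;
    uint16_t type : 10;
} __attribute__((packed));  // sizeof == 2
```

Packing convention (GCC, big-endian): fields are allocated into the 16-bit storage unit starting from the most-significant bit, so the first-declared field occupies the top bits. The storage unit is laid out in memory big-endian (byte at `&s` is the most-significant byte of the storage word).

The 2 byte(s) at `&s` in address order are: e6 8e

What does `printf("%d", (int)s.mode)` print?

[0]=0xe6 [1]=0x8e (big-endian) → word 0xe68e
mode [10+:6] = (word>>10) & 0x3f = 57  ←
type [0+:10] = (word>>0) & 0x3ff = 654

57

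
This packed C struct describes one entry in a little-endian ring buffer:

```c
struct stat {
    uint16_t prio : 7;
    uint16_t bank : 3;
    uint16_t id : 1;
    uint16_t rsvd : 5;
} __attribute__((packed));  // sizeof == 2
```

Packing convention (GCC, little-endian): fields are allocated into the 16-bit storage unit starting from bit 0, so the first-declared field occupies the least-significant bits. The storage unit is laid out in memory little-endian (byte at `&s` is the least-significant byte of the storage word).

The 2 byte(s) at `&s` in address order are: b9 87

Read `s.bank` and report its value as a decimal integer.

[0]=0xb9 [1]=0x87 (little-endian) → word 0x87b9
prio:7 @ bit 0 → (0x87b9>>0)&0x7f = 0x39
bank:3 @ bit 7 → (0x87b9>>7)&0x7 = 0x7  ←
id:1 @ bit 10 → (0x87b9>>10)&0x1 = 0x1
rsvd:5 @ bit 11 → (0x87b9>>11)&0x1f = 0x10

7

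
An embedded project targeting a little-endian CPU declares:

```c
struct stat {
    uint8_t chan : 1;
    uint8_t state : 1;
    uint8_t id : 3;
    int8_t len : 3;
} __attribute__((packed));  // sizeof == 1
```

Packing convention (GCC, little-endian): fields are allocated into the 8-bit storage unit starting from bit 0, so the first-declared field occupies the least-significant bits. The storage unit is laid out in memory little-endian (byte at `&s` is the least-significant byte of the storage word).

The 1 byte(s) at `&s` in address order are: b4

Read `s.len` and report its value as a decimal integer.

-3

[0]=0xb4 (little-endian) → word 0xb4
chan [0+:1] = (word>>0) & 0x1 = 0
state [1+:1] = (word>>1) & 0x1 = 0
id [2+:3] = (word>>2) & 0x7 = 5
len [5+:3] = (word>>5) & 0x7 = 5  ←
len signed 3b, MSB=1: 5 - 8 = -3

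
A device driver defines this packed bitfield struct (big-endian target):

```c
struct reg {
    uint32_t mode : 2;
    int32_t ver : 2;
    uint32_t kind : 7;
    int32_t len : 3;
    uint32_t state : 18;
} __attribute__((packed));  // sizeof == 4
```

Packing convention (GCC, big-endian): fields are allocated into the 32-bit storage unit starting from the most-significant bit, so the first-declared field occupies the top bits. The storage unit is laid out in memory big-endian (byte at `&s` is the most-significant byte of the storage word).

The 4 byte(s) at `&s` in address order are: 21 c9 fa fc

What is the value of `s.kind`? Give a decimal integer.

[0]=0x21 [1]=0xc9 [2]=0xfa [3]=0xfc (big-endian) → word 0x21c9fafc
mode:2 @ bit 30 → (0x21c9fafc>>30)&0x3 = 0x0
ver:2 @ bit 28 → (0x21c9fafc>>28)&0x3 = 0x2
kind:7 @ bit 21 → (0x21c9fafc>>21)&0x7f = 0xe  ←
len:3 @ bit 18 → (0x21c9fafc>>18)&0x7 = 0x2
state:18 @ bit 0 → (0x21c9fafc>>0)&0x3ffff = 0x1fafc

14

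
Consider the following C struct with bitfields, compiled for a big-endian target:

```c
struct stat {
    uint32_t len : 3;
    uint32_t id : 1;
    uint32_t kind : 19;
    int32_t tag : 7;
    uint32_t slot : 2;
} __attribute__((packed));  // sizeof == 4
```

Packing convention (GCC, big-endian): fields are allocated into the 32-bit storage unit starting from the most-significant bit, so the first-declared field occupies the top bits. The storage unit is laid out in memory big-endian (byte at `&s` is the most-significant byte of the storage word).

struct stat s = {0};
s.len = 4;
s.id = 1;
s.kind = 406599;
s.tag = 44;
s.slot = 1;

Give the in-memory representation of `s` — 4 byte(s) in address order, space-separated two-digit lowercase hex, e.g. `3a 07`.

len (3b) val=4 bits=0x4 at bit 29: 0x80000000
id (1b) val=1 bits=0x1 at bit 28: 0x90000000
kind (19b) val=406599 bits=0x63447 at bit 9: 0x9c688e00
tag (7b) val=44 bits=0x2c at bit 2: 0x9c688eb0
slot (2b) val=1 bits=0x1 at bit 0: 0x9c688eb1
word = 0x9c688eb1 → big-endian bytes:
  [0]=0x9c  [1]=0x68  [2]=0x8e  [3]=0xb1

9c 68 8e b1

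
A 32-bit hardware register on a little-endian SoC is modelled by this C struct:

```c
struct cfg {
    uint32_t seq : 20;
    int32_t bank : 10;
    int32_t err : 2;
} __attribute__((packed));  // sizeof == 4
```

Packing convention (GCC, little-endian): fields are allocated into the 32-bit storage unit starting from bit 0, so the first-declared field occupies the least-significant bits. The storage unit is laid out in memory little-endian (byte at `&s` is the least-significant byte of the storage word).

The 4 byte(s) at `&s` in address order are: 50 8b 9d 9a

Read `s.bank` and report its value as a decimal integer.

[0]=0x50 [1]=0x8b [2]=0x9d [3]=0x9a (little-endian) → word 0x9a9d8b50
seq:20 @ bit 0 → (0x9a9d8b50>>0)&0xfffff = 0xd8b50
bank:10 @ bit 20 → (0x9a9d8b50>>20)&0x3ff = 0x1a9  ←
err:2 @ bit 30 → (0x9a9d8b50>>30)&0x3 = 0x2
bank signed 10b, MSB=0: value = 425

425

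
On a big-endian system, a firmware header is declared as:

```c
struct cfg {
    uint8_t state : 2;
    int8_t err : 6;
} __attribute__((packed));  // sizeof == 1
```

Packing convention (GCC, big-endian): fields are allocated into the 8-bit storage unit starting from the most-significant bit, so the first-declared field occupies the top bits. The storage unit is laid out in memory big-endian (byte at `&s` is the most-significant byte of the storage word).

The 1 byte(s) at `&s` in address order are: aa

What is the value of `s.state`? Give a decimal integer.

[0]=0xaa (big-endian) → word 0xaa
state [6+:2] = (word>>6) & 0x3 = 2  ←
err [0+:6] = (word>>0) & 0x3f = 42

2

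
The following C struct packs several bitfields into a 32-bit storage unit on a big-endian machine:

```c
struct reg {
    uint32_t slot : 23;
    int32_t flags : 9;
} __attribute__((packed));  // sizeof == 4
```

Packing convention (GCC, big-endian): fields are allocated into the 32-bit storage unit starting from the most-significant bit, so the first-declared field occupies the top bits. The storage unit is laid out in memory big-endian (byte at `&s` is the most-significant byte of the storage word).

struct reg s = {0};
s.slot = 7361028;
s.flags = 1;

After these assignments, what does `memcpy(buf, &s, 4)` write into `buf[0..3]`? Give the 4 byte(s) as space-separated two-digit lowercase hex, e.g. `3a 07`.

e0 a4 08 01

[9+:23] slot=7361028 & 0x7fffff = 0x705204; word=0xe0a40800
[0+:9] flags=1 & 0x1ff = 0x1; word=0xe0a40801
word = 0xe0a40801 → big-endian bytes:
  [0]=0xe0  [1]=0xa4  [2]=0x08  [3]=0x01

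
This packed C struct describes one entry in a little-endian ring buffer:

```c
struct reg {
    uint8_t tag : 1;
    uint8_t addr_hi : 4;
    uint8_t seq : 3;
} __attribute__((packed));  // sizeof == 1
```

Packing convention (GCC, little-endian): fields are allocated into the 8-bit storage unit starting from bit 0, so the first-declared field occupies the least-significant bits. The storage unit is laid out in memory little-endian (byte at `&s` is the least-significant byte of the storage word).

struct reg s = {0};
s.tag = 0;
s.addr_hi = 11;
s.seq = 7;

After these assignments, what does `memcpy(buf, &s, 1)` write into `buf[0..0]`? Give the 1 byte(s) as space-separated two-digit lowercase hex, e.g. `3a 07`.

f6

[0+:1] tag=0 & 0x1 = 0x0; word=0x00
[1+:4] addr_hi=11 & 0xf = 0xb; word=0x16
[5+:3] seq=7 & 0x7 = 0x7; word=0xf6
word = 0xf6 → little-endian bytes:
  [0]=0xf6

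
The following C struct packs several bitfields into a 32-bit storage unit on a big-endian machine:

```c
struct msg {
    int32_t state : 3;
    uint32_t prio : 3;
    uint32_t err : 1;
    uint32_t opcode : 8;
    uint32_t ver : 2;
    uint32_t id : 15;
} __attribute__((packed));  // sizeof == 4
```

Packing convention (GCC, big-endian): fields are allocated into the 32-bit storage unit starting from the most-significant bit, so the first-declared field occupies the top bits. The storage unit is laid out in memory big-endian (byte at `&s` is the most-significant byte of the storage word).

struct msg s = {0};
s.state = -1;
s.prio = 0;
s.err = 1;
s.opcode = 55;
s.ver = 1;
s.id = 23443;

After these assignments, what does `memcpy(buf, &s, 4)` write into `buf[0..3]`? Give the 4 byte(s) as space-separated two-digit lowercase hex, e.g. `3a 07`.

state (3b) val=-1 bits=0x7 at bit 29: 0xe0000000
prio (3b) val=0 bits=0x0 at bit 26: 0xe0000000
err (1b) val=1 bits=0x1 at bit 25: 0xe2000000
opcode (8b) val=55 bits=0x37 at bit 17: 0xe26e0000
ver (2b) val=1 bits=0x1 at bit 15: 0xe26e8000
id (15b) val=23443 bits=0x5b93 at bit 0: 0xe26edb93
word = 0xe26edb93 → big-endian bytes:
  [0]=0xe2  [1]=0x6e  [2]=0xdb  [3]=0x93

e2 6e db 93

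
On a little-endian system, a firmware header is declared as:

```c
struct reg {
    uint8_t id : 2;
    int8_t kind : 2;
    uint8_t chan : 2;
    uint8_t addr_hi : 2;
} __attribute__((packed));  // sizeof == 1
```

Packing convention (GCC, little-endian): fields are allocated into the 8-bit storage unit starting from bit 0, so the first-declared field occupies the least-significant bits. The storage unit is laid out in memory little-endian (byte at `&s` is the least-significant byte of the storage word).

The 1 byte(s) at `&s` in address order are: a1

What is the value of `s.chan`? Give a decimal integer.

2

[0]=0xa1 (little-endian) → word 0xa1
id [0+:2] = (word>>0) & 0x3 = 1
kind [2+:2] = (word>>2) & 0x3 = 0
chan [4+:2] = (word>>4) & 0x3 = 2  ←
addr_hi [6+:2] = (word>>6) & 0x3 = 2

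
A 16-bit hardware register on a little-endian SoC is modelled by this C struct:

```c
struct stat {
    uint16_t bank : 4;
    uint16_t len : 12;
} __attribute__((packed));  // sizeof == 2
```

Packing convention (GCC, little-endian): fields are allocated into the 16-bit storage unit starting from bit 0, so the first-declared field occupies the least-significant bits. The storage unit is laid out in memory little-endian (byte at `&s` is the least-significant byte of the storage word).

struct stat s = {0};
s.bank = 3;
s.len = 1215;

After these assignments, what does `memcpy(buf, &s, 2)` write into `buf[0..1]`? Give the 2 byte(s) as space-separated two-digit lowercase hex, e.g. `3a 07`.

bank (4b) val=3 bits=0x3 at bit 0: 0x0003
len (12b) val=1215 bits=0x4bf at bit 4: 0x4bf3
word = 0x4bf3 → little-endian bytes:
  [0]=0xf3  [1]=0x4b

f3 4b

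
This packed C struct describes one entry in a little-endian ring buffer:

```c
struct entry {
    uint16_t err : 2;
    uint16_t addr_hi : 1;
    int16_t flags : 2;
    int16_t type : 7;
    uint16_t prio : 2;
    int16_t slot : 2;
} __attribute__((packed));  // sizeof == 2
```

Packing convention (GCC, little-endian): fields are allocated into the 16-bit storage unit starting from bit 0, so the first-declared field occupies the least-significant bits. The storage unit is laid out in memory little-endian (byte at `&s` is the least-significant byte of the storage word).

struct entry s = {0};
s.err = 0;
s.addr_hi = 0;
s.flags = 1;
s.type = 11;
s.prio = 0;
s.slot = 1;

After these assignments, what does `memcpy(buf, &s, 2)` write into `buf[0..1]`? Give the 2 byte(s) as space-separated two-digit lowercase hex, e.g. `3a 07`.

err (2b) val=0 bits=0x0 at bit 0: 0x0000
addr_hi (1b) val=0 bits=0x0 at bit 2: 0x0000
flags (2b) val=1 bits=0x1 at bit 3: 0x0008
type (7b) val=11 bits=0xb at bit 5: 0x0168
prio (2b) val=0 bits=0x0 at bit 12: 0x0168
slot (2b) val=1 bits=0x1 at bit 14: 0x4168
word = 0x4168 → little-endian bytes:
  [0]=0x68  [1]=0x41

68 41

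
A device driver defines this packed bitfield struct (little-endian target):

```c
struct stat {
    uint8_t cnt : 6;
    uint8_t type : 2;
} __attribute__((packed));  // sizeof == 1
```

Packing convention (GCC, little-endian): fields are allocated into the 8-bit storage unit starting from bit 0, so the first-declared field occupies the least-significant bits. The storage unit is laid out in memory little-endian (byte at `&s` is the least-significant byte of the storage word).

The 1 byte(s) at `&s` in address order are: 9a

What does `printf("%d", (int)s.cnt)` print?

26

[0]=0x9a (little-endian) → word 0x9a
cnt:6 @ bit 0 → (0x9a>>0)&0x3f = 0x1a  ←
type:2 @ bit 6 → (0x9a>>6)&0x3 = 0x2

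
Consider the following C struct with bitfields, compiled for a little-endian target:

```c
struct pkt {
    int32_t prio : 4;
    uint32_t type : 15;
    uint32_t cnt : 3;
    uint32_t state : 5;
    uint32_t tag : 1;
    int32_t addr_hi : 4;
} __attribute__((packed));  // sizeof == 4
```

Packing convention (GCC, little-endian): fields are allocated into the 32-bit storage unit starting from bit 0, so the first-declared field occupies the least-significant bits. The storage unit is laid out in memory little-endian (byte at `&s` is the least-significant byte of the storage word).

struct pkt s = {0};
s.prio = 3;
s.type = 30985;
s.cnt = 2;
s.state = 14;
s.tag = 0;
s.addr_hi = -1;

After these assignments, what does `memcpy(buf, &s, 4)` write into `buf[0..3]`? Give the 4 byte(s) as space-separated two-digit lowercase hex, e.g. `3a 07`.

[0+:4] prio=3 & 0xf = 0x3; word=0x00000003
[4+:15] type=30985 & 0x7fff = 0x7909; word=0x00079093
[19+:3] cnt=2 & 0x7 = 0x2; word=0x00179093
[22+:5] state=14 & 0x1f = 0xe; word=0x03979093
[27+:1] tag=0 & 0x1 = 0x0; word=0x03979093
[28+:4] addr_hi=-1 & 0xf = 0xf; word=0xf3979093
word = 0xf3979093 → little-endian bytes:
  [0]=0x93  [1]=0x90  [2]=0x97  [3]=0xf3

93 90 97 f3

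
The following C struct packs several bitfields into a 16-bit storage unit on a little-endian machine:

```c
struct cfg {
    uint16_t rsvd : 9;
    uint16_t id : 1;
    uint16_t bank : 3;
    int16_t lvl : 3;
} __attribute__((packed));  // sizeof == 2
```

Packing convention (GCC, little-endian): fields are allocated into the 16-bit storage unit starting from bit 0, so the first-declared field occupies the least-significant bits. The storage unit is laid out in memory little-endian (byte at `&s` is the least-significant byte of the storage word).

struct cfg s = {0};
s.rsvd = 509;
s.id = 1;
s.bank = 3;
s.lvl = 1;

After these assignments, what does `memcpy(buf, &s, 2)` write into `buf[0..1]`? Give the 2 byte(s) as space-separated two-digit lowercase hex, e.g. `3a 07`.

fd 2f

[0+:9] rsvd=509 & 0x1ff = 0x1fd; word=0x01fd
[9+:1] id=1 & 0x1 = 0x1; word=0x03fd
[10+:3] bank=3 & 0x7 = 0x3; word=0x0ffd
[13+:3] lvl=1 & 0x7 = 0x1; word=0x2ffd
word = 0x2ffd → little-endian bytes:
  [0]=0xfd  [1]=0x2f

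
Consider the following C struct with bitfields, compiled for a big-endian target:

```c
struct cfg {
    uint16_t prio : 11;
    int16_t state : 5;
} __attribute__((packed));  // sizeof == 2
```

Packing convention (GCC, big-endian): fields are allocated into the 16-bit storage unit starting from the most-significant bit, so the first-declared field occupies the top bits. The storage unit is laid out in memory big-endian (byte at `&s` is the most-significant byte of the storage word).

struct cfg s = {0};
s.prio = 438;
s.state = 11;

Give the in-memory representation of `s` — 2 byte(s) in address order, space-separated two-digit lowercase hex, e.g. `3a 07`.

[5+:11] prio=438 & 0x7ff = 0x1b6; word=0x36c0
[0+:5] state=11 & 0x1f = 0xb; word=0x36cb
word = 0x36cb → big-endian bytes:
  [0]=0x36  [1]=0xcb

36 cb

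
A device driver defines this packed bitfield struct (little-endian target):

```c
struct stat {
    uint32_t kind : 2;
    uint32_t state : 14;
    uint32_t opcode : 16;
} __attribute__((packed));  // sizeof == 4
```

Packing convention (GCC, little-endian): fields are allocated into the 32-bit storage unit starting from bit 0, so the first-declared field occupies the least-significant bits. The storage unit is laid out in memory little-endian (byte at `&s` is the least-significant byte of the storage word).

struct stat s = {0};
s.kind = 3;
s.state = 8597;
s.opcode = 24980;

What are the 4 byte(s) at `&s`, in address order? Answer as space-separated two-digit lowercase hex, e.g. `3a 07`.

kind:2 = 3 → 0x3 << 0 → word 0x00000003
state:14 = 8597 → 0x2195 << 2 → word 0x00008657
opcode:16 = 24980 → 0x6194 << 16 → word 0x61948657
word = 0x61948657 → little-endian bytes:
  [0]=0x57  [1]=0x86  [2]=0x94  [3]=0x61

57 86 94 61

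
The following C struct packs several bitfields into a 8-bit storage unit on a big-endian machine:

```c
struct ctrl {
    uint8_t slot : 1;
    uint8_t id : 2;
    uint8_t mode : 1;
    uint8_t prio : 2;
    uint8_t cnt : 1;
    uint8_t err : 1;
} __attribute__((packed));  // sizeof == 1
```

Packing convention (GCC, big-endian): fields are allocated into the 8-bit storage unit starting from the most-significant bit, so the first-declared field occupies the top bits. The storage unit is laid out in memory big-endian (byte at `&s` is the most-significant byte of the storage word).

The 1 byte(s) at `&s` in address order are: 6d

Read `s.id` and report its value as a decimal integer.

[0]=0x6d (big-endian) → word 0x6d
slot [7+:1] = (word>>7) & 0x1 = 0
id [5+:2] = (word>>5) & 0x3 = 3  ←
mode [4+:1] = (word>>4) & 0x1 = 0
prio [2+:2] = (word>>2) & 0x3 = 3
cnt [1+:1] = (word>>1) & 0x1 = 0
err [0+:1] = (word>>0) & 0x1 = 1

3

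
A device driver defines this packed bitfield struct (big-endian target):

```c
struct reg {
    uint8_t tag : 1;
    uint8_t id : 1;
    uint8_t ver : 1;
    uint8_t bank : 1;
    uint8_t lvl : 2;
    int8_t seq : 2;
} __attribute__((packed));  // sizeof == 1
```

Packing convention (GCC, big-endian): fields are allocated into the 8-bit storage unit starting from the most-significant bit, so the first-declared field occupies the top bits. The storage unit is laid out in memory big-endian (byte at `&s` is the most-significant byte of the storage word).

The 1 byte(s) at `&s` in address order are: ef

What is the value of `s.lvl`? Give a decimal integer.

3

[0]=0xef (big-endian) → word 0xef
tag [7+:1] = (word>>7) & 0x1 = 1
id [6+:1] = (word>>6) & 0x1 = 1
ver [5+:1] = (word>>5) & 0x1 = 1
bank [4+:1] = (word>>4) & 0x1 = 0
lvl [2+:2] = (word>>2) & 0x3 = 3  ←
seq [0+:2] = (word>>0) & 0x3 = 3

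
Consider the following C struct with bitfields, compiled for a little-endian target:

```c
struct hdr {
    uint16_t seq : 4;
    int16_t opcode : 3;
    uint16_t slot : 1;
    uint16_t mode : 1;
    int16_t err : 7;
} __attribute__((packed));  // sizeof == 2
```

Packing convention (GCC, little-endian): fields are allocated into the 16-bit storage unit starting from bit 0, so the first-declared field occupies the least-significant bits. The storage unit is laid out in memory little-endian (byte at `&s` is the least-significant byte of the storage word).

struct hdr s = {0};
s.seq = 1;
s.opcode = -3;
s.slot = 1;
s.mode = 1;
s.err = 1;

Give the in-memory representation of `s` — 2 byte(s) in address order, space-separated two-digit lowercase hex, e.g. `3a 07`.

d1 03

[0+:4] seq=1 & 0xf = 0x1; word=0x0001
[4+:3] opcode=-3 & 0x7 = 0x5; word=0x0051
[7+:1] slot=1 & 0x1 = 0x1; word=0x00d1
[8+:1] mode=1 & 0x1 = 0x1; word=0x01d1
[9+:7] err=1 & 0x7f = 0x1; word=0x03d1
word = 0x03d1 → little-endian bytes:
  [0]=0xd1  [1]=0x03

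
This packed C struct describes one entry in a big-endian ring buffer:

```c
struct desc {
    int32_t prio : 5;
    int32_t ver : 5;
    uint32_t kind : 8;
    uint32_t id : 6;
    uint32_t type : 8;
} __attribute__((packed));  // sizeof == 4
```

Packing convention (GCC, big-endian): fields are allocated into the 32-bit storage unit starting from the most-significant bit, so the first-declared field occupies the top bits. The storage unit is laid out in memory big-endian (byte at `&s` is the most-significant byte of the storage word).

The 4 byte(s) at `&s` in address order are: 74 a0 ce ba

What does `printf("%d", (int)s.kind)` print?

[0]=0x74 [1]=0xa0 [2]=0xce [3]=0xba (big-endian) → word 0x74a0ceba
prio:5 @ bit 27 → (0x74a0ceba>>27)&0x1f = 0xe
ver:5 @ bit 22 → (0x74a0ceba>>22)&0x1f = 0x12
kind:8 @ bit 14 → (0x74a0ceba>>14)&0xff = 0x83  ←
id:6 @ bit 8 → (0x74a0ceba>>8)&0x3f = 0xe
type:8 @ bit 0 → (0x74a0ceba>>0)&0xff = 0xba

131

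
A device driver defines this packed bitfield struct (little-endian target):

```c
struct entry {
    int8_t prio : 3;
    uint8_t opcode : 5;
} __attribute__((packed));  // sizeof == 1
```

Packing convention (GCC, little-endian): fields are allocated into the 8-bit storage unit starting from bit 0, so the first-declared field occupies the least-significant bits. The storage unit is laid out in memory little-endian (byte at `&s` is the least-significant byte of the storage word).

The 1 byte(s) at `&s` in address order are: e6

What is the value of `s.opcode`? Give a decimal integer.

[0]=0xe6 (little-endian) → word 0xe6
prio:3 @ bit 0 → (0xe6>>0)&0x7 = 0x6
opcode:5 @ bit 3 → (0xe6>>3)&0x1f = 0x1c  ←

28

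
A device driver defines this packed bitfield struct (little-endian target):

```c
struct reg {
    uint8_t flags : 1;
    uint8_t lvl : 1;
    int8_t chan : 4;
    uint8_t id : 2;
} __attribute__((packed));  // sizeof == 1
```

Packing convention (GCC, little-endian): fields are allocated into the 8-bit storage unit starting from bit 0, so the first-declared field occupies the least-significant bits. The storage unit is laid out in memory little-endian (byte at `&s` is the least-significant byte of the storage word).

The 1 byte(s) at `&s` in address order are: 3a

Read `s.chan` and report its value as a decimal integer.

[0]=0x3a (little-endian) → word 0x3a
flags [0+:1] = (word>>0) & 0x1 = 0
lvl [1+:1] = (word>>1) & 0x1 = 1
chan [2+:4] = (word>>2) & 0xf = 14  ←
id [6+:2] = (word>>6) & 0x3 = 0
chan signed 4b, MSB=1: 14 - 16 = -2

-2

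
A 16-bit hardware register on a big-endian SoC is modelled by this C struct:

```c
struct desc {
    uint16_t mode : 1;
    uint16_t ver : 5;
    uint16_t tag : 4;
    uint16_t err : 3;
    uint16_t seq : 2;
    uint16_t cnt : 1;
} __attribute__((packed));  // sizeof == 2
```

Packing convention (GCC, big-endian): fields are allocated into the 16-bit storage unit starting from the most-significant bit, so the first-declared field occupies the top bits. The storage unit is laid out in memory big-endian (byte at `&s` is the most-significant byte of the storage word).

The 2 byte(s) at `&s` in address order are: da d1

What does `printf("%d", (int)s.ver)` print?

[0]=0xda [1]=0xd1 (big-endian) → word 0xdad1
mode [15+:1] = (word>>15) & 0x1 = 1
ver [10+:5] = (word>>10) & 0x1f = 22  ←
tag [6+:4] = (word>>6) & 0xf = 11
err [3+:3] = (word>>3) & 0x7 = 2
seq [1+:2] = (word>>1) & 0x3 = 0
cnt [0+:1] = (word>>0) & 0x1 = 1

22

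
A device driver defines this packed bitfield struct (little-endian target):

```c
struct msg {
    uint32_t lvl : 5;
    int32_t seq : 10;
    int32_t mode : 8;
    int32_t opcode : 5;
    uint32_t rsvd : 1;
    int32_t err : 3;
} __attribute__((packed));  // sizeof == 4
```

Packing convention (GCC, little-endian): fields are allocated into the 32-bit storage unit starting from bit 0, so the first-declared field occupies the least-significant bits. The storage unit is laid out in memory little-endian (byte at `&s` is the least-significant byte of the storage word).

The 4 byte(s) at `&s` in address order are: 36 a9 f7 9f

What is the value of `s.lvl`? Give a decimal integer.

[0]=0x36 [1]=0xa9 [2]=0xf7 [3]=0x9f (little-endian) → word 0x9ff7a936
lvl:5 @ bit 0 → (0x9ff7a936>>0)&0x1f = 0x16  ←
seq:10 @ bit 5 → (0x9ff7a936>>5)&0x3ff = 0x149
mode:8 @ bit 15 → (0x9ff7a936>>15)&0xff = 0xef
opcode:5 @ bit 23 → (0x9ff7a936>>23)&0x1f = 0x1f
rsvd:1 @ bit 28 → (0x9ff7a936>>28)&0x1 = 0x1
err:3 @ bit 29 → (0x9ff7a936>>29)&0x7 = 0x4

22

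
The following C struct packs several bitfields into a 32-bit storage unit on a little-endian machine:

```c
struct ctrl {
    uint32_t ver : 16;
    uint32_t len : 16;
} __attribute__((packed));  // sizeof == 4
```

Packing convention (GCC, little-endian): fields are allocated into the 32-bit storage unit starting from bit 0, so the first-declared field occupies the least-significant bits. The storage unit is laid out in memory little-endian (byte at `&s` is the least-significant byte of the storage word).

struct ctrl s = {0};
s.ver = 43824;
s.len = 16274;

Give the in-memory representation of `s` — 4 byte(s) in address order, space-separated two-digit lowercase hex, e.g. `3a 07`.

30 ab 92 3f

ver (16b) val=43824 bits=0xab30 at bit 0: 0x0000ab30
len (16b) val=16274 bits=0x3f92 at bit 16: 0x3f92ab30
word = 0x3f92ab30 → little-endian bytes:
  [0]=0x30  [1]=0xab  [2]=0x92  [3]=0x3f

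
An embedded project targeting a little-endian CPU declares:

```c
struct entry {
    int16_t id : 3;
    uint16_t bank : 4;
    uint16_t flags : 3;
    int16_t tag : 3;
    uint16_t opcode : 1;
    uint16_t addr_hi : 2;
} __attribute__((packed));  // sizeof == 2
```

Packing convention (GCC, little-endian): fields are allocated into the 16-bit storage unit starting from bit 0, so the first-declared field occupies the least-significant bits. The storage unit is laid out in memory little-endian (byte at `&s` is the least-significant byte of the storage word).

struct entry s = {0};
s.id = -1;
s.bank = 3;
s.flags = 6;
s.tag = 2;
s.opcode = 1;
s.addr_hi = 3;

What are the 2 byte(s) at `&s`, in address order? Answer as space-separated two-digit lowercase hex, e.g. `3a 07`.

[0+:3] id=-1 & 0x7 = 0x7; word=0x0007
[3+:4] bank=3 & 0xf = 0x3; word=0x001f
[7+:3] flags=6 & 0x7 = 0x6; word=0x031f
[10+:3] tag=2 & 0x7 = 0x2; word=0x0b1f
[13+:1] opcode=1 & 0x1 = 0x1; word=0x2b1f
[14+:2] addr_hi=3 & 0x3 = 0x3; word=0xeb1f
word = 0xeb1f → little-endian bytes:
  [0]=0x1f  [1]=0xeb

1f eb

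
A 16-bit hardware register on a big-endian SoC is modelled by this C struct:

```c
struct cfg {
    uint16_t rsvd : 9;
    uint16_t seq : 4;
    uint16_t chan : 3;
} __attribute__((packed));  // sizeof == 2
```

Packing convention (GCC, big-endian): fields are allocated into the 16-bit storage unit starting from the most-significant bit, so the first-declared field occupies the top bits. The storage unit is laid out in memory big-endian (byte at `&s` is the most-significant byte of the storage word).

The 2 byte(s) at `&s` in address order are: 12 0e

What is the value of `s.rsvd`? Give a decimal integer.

36

[0]=0x12 [1]=0x0e (big-endian) → word 0x120e
rsvd [7+:9] = (word>>7) & 0x1ff = 36  ←
seq [3+:4] = (word>>3) & 0xf = 1
chan [0+:3] = (word>>0) & 0x7 = 6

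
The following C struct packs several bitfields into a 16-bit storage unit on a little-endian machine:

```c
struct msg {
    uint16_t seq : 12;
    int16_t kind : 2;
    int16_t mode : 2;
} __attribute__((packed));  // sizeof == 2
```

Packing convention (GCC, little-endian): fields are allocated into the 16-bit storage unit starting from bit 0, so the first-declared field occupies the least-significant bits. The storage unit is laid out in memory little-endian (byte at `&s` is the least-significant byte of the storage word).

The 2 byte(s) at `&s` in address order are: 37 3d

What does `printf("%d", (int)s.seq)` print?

3383

[0]=0x37 [1]=0x3d (little-endian) → word 0x3d37
seq:12 @ bit 0 → (0x3d37>>0)&0xfff = 0xd37  ←
kind:2 @ bit 12 → (0x3d37>>12)&0x3 = 0x3
mode:2 @ bit 14 → (0x3d37>>14)&0x3 = 0x0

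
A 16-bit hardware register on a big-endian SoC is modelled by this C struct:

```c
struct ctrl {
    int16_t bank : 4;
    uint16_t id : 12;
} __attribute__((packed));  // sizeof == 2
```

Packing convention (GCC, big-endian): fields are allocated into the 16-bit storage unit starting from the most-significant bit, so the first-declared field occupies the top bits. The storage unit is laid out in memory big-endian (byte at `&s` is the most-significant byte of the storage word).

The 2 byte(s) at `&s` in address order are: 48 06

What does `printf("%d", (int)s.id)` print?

[0]=0x48 [1]=0x06 (big-endian) → word 0x4806
bank [12+:4] = (word>>12) & 0xf = 4
id [0+:12] = (word>>0) & 0xfff = 2054  ←

2054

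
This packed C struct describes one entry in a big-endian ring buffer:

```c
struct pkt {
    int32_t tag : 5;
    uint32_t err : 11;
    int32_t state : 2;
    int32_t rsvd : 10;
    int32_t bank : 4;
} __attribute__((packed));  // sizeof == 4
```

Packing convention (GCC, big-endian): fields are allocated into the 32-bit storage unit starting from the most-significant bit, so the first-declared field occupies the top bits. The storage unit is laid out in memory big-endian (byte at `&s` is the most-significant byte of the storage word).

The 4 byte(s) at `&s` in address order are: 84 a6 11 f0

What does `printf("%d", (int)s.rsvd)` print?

[0]=0x84 [1]=0xa6 [2]=0x11 [3]=0xf0 (big-endian) → word 0x84a611f0
tag [27+:5] = (word>>27) & 0x1f = 16
err [16+:11] = (word>>16) & 0x7ff = 1190
state [14+:2] = (word>>14) & 0x3 = 0
rsvd [4+:10] = (word>>4) & 0x3ff = 287  ←
bank [0+:4] = (word>>0) & 0xf = 0
rsvd signed 10b, MSB=0: value = 287

287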